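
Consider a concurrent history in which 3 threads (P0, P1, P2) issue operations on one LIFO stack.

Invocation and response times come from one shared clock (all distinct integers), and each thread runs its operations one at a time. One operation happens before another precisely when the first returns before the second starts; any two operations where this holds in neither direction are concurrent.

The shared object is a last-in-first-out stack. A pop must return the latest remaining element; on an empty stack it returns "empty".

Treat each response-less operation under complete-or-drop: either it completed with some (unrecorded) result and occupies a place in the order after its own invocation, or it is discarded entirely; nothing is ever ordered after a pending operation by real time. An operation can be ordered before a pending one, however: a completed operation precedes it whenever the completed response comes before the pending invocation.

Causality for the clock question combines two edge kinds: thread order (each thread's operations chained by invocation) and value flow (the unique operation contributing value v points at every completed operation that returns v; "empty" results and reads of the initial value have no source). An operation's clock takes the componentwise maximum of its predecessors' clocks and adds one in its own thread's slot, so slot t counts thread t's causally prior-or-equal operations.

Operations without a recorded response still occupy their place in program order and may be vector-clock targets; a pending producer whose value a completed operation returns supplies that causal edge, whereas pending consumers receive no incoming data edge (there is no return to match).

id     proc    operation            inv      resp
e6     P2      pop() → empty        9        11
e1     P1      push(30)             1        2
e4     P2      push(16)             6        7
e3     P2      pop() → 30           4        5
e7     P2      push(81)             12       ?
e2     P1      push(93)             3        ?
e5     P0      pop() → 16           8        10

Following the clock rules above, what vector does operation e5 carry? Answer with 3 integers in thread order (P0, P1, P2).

e1, invoked 1, has no incoming edges; only P1's bump applies → (0, 1, 0)
VC(e3, invoked at 4): max of VC(e1)=(0, 1, 0), then +1 on thread P2 → (0, 1, 1)
VC(e2, invoked at 3): max of VC(e1)=(0, 1, 0), then +1 on thread P1 → (0, 2, 0)
VC(e4, invoked at 6): max of VC(e3)=(0, 1, 1), then +1 on thread P2 → (0, 1, 2)
VC(e6, invoked at 9): max of VC(e4)=(0, 1, 2), then +1 on thread P2 → (0, 1, 3)
VC(e5, invoked at 8): max of VC(e4)=(0, 1, 2), then +1 on thread P0 → (1, 1, 2)
VC(e7, invoked at 12): max of VC(e6)=(0, 1, 3), then +1 on thread P2 → (0, 1, 4)
target: VC(e5) = (1, 1, 2)

(1, 1, 2)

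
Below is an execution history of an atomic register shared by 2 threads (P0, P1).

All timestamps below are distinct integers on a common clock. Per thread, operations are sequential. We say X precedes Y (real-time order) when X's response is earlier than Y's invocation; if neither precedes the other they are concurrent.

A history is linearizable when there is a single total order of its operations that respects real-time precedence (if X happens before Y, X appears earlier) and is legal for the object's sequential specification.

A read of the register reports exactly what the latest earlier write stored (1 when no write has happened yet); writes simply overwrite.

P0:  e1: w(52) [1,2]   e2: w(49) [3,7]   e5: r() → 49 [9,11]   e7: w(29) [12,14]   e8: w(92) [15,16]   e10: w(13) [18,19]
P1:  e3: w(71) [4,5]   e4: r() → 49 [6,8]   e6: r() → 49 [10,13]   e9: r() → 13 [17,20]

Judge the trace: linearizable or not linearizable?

linearizable

a witness: e1, e3, e2, e4, e5, e6, e7, e8, e10, e9
1. e1 w(52), leaving value 52
2. e3 w(71), leaving value 71
3. e2 w(49), leaving value 49
4. e4 r() → 49, leaving value 49
5. e5 r() → 49, leaving value 49
6. e6 r() → 49, leaving value 49
7. e7 w(29), leaving value 29
8. e8 w(92), leaving value 92
9. e10 w(13), leaving value 13
10. e9 r() → 13, leaving value 13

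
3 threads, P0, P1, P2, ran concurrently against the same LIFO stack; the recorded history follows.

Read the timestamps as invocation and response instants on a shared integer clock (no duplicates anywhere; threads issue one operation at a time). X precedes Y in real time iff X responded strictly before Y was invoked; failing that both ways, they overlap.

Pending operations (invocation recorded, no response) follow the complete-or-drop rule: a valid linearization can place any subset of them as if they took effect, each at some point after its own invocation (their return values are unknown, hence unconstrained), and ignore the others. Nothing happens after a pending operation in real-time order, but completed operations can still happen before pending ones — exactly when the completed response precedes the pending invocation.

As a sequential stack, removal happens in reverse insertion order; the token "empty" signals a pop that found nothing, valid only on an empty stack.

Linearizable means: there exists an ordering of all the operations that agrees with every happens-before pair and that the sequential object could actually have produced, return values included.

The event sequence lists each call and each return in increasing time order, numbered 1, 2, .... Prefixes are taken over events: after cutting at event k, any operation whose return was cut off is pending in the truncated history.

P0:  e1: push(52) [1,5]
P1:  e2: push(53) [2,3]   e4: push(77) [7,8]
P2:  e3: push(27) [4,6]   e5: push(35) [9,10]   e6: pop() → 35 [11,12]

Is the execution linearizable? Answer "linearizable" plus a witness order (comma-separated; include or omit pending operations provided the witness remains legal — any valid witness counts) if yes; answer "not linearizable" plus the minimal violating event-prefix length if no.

after step 1 (e1 push(52)): stack <52>
after step 2 (e2 push(53)): stack <52,53>
after step 3 (e3 push(27)): stack <52,53,27>
after step 4 (e4 push(77)): stack <52,53,27,77>
after step 5 (e5 push(35)): stack <52,53,27,77,35>
after step 6 (e6 pop() → 35): stack <52,53,27,77>

linearizable — witness: e1, e2, e3, e4, e5, e6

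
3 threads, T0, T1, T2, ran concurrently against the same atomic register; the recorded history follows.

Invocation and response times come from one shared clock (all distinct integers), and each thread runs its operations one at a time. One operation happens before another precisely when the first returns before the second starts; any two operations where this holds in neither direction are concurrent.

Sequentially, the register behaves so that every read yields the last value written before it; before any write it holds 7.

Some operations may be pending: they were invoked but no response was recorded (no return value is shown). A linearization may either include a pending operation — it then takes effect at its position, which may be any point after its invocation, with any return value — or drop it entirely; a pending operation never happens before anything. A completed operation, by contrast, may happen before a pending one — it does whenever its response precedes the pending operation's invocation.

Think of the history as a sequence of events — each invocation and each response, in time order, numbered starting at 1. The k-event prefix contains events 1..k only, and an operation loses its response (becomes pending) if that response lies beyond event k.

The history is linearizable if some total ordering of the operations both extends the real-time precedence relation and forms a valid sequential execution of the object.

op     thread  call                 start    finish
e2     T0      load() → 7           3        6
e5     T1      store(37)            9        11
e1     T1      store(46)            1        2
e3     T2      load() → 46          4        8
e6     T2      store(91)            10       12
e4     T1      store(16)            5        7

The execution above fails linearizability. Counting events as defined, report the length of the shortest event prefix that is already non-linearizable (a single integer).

events 1..5 are linearizable, e.g. via e1:
step 1: e1 store(46) — value 46
include event 6 — e2 responding at 6 — and every candidate order breaks
completion choices over the 2 pending operations (e3, e4) were checked; none helps
e.g. e1, e2 (pending dropped): illegal at step 2, since e2 load() → 7 cannot apply there

6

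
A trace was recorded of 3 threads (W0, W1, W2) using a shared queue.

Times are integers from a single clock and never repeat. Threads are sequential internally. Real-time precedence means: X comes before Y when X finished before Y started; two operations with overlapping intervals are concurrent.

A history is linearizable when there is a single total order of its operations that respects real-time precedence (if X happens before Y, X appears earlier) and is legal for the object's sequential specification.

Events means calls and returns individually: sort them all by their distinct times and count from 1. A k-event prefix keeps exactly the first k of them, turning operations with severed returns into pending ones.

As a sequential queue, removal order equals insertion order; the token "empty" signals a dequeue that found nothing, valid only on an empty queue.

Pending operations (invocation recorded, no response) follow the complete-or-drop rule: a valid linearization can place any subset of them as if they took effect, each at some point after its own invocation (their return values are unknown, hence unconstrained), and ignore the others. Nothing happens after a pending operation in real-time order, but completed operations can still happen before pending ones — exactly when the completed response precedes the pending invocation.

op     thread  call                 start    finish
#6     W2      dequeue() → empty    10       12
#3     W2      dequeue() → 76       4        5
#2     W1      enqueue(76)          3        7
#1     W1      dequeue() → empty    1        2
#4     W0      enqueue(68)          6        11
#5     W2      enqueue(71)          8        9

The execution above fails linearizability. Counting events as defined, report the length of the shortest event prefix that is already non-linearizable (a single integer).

12

events 1..11 are linearizable, e.g. via #1, #2, #3, #4, #5:
after step 1 (#1 dequeue() → empty): queue <>
after step 2 (#2 enqueue(76)): queue <76>
after step 3 (#3 dequeue() → 76): queue <>
after step 4 (#4 enqueue(68)): queue <68>
after step 5 (#5 enqueue(71)): queue <68,71>
event 12 — #6's response, time 12 — after it, nothing linearizes
one such order, #1, #2, #3, #4, #5, #6, breaks at step 6 where #6 dequeue() → empty is illegal
one such order, #1, #2, #3, #5, #4, #6, breaks at step 6 where #6 dequeue() → empty is illegal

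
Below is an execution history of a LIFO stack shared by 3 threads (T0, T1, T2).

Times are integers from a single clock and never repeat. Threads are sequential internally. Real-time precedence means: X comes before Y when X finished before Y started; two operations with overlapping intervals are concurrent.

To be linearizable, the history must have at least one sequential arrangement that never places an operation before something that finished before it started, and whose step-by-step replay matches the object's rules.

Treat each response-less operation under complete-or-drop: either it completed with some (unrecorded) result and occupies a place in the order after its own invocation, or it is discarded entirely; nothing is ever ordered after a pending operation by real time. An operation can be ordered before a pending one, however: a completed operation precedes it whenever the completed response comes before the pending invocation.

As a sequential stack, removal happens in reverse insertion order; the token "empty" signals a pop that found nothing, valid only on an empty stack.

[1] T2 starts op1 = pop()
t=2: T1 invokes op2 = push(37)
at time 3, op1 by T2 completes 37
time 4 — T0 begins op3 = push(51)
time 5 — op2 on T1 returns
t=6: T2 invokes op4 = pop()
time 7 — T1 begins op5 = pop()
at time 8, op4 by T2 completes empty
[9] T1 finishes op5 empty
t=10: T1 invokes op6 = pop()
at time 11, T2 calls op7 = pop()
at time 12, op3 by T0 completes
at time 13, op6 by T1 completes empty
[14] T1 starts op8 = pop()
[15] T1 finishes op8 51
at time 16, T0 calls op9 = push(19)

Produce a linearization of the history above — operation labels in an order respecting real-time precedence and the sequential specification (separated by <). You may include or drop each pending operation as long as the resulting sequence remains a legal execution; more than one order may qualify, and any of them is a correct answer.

after step 1 (op2 push(37)): stack <37>
after step 2 (op1 pop() → 37): stack <>
after step 3 (op4 pop() → empty): stack <>
after step 4 (op5 pop() → empty): stack <>
after step 5 (op6 pop() → empty): stack <>
after step 6 (op3 push(51)): stack <51>
after step 7 (op8 pop() → 51): stack <>

op2 < op1 < op4 < op5 < op6 < op3 < op8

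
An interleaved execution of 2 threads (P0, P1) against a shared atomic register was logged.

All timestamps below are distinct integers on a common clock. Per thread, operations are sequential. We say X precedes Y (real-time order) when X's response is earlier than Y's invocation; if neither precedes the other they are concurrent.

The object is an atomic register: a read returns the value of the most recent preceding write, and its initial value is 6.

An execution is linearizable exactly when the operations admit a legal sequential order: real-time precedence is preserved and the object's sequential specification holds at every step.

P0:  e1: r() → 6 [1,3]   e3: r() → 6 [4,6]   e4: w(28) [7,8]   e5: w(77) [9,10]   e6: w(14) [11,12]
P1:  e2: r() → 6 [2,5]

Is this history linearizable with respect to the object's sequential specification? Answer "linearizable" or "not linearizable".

linearizable

one valid linearization: e1, e2, e3, e4, e5, e6
after step 1 (e1 r() → 6): value 6
after step 2 (e2 r() → 6): value 6
after step 3 (e3 r() → 6): value 6
after step 4 (e4 w(28)): value 28
after step 5 (e5 w(77)): value 77
after step 6 (e6 w(14)): value 14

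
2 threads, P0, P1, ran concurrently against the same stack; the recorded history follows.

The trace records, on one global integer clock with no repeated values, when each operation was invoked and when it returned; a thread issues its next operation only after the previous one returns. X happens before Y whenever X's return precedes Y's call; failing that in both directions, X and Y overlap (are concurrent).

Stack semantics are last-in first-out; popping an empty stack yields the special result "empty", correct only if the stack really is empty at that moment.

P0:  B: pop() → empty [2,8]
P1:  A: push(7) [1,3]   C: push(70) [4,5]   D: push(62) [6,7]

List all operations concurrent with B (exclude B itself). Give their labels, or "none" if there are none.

B spans [2,8]; an op avoiding the whole window 2..8 is ordered, any other is concurrent
A [1,3]: concurrent
C [4,5]: concurrent
D [6,7]: concurrent

A, C, D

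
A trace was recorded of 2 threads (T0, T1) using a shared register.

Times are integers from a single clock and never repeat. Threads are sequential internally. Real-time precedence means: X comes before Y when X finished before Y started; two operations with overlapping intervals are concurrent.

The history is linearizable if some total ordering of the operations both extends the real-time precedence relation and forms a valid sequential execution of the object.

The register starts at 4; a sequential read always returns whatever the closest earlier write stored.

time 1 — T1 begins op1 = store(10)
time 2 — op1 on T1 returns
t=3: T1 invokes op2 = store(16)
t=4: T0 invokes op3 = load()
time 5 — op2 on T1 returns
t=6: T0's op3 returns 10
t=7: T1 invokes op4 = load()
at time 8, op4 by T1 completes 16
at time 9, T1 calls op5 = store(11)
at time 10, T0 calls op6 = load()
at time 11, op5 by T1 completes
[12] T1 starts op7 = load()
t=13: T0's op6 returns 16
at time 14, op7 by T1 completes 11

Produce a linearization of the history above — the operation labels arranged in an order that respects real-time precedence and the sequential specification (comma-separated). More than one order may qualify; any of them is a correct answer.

step 1: op1 store(10) — value 10
step 2: op3 load() → 10 — value 10
step 3: op2 store(16) — value 16
step 4: op4 load() → 16 — value 16
step 5: op6 load() → 16 — value 16
step 6: op5 store(11) — value 11
step 7: op7 load() → 11 — value 11

op1, op3, op2, op4, op6, op5, op7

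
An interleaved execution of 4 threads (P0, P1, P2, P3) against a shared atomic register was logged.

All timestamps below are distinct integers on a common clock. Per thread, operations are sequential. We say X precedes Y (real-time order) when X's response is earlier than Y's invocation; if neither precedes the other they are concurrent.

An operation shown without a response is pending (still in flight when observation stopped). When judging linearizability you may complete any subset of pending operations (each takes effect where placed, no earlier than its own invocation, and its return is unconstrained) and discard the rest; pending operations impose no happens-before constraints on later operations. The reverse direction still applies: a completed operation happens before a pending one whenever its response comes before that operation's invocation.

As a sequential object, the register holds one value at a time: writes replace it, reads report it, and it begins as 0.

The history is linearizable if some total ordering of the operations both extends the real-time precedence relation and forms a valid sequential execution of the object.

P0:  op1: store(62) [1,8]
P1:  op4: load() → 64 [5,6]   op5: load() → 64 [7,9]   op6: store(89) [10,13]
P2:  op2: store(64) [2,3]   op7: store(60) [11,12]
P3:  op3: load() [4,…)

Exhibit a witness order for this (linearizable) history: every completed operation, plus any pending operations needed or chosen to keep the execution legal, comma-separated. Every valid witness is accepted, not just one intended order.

op1, op2, op3, op4, op5, op6, op7

1. op1 store(62), leaving value 62
2. op2 store(64), leaving value 64
3. op3 load() (pending, included), leaving value 64
4. op4 load() → 64, leaving value 64
5. op5 load() → 64, leaving value 64
6. op6 store(89), leaving value 89
7. op7 store(60), leaving value 60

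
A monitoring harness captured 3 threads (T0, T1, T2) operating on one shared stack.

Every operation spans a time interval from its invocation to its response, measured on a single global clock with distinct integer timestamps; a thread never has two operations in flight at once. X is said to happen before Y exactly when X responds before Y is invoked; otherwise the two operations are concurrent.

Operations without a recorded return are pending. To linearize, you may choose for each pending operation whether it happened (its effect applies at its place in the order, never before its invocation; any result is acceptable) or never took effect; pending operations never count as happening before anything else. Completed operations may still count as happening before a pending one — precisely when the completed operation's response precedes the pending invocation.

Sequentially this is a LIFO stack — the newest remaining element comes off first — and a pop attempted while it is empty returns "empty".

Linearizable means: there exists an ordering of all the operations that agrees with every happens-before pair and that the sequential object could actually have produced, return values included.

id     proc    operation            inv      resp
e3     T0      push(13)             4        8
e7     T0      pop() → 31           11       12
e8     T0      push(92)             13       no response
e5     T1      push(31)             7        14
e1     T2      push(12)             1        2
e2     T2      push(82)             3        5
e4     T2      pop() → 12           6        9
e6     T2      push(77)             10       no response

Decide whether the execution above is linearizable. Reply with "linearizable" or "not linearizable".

not linearizable

through event 8 a valid linearization exists; event 9 (e4 responding at time 9) ends that
real-time-consistent orders of the 4 completed operations: 3 — all fail the stack replay
including or dropping the 1 pending operation (e5) in any combination fails
sample order e1, e2, e3, e4 (pending dropped) stalls at step 4 — e4 pop() → 12 has no legal effect
sample order e1, e2, e4, e3 (pending dropped) stalls at step 3 — e4 pop() → 12 has no legal effect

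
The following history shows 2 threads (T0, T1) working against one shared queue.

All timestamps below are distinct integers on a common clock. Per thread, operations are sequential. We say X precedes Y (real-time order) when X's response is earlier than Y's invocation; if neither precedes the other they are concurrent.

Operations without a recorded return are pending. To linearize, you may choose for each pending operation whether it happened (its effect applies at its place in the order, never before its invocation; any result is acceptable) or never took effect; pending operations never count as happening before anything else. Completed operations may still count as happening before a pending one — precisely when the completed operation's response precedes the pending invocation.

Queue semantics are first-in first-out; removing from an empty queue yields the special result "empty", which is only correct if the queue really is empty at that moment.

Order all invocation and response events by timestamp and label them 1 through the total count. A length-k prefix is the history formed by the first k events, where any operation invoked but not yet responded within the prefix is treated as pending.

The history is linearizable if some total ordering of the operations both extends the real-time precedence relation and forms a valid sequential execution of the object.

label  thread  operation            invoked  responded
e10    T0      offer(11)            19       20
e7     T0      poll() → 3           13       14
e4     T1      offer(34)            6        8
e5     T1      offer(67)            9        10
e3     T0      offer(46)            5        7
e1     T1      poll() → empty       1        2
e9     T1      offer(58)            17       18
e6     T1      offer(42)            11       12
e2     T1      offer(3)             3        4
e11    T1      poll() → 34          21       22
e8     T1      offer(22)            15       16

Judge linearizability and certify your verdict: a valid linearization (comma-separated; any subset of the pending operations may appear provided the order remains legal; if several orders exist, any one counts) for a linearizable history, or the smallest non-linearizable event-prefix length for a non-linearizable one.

linearizable — witness: e1, e2, e4, e3, e5, e6, e7, e8, e9, e10, e11

after step 1 (e1 poll() → empty): queue <>
after step 2 (e2 offer(3)): queue <3>
after step 3 (e4 offer(34)): queue <3,34>
after step 4 (e3 offer(46)): queue <3,34,46>
after step 5 (e5 offer(67)): queue <3,34,46,67>
after step 6 (e6 offer(42)): queue <3,34,46,67,42>
after step 7 (e7 poll() → 3): queue <34,46,67,42>
after step 8 (e8 offer(22)): queue <34,46,67,42,22>
after step 9 (e9 offer(58)): queue <34,46,67,42,22,58>
after step 10 (e10 offer(11)): queue <34,46,67,42,22,58,11>
after step 11 (e11 poll() → 34): queue <46,67,42,22,58,11>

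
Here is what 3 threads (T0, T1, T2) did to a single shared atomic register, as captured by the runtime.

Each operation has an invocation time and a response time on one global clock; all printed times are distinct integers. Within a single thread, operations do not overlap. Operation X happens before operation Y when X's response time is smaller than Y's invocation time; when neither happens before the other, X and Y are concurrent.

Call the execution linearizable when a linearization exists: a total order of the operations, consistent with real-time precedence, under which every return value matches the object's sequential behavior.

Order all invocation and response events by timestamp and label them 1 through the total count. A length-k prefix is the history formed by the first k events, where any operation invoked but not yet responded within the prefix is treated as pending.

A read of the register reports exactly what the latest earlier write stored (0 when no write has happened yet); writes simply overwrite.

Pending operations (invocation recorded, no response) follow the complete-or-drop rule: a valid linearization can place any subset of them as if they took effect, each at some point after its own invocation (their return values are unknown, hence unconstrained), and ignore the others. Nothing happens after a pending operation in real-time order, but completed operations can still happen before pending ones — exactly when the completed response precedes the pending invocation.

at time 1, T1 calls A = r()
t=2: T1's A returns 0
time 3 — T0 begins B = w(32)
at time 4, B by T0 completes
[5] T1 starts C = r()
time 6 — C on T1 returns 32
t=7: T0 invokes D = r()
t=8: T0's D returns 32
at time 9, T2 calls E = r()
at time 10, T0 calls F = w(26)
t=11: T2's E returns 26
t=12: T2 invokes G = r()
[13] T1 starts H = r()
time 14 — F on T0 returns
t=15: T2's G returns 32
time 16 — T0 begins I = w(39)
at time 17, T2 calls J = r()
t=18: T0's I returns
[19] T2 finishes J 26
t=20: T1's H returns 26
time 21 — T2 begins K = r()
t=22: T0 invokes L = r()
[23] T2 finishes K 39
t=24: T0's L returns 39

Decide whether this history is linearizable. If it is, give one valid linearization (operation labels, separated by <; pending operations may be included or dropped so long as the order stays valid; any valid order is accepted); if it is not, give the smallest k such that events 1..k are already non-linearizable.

not linearizable — minimal violating prefix: 15 events

through event 14 a valid linearization exists; event 15 (G responding at time 15) ends that
every one of the 3 real-time-consistent orders over 7 completed atomic register ops fails the sequential spec
every completion of the 1 pending operation (H) was checked; none linearizes
for example A, B, C, D, E, F, G (pending dropped) fails at step 5: E r() → 26 is not legal there
for example A, B, C, D, E, G, F (pending dropped) fails at step 5: E r() → 26 is not legal there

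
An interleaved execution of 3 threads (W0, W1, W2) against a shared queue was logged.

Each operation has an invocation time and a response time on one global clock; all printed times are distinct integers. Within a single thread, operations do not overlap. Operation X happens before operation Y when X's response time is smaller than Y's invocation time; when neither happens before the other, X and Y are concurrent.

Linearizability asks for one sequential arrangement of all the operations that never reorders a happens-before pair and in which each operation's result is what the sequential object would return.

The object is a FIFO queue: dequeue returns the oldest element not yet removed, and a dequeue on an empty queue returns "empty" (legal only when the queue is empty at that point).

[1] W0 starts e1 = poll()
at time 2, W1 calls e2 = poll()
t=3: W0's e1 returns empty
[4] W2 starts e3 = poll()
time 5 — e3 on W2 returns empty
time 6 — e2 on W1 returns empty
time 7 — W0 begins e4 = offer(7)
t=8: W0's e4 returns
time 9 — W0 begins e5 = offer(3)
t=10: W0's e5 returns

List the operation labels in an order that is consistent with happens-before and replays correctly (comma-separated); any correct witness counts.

1. e1 poll() → empty, leaving queue <>
2. e2 poll() → empty, leaving queue <>
3. e3 poll() → empty, leaving queue <>
4. e4 offer(7), leaving queue <7>
5. e5 offer(3), leaving queue <7,3>

e1, e2, e3, e4, e5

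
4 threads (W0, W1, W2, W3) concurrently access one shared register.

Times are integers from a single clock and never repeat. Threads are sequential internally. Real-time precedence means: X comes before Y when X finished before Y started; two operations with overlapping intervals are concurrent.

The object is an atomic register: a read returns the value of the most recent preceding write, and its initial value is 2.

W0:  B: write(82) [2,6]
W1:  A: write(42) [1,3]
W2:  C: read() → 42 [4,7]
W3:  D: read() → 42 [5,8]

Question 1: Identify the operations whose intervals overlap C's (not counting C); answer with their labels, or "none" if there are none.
B, D

C spans [4,7]: anything still running between times 4 and 7 counts as concurrent
A [1,3]: before
B [2,6]: concurrent
D [5,8]: concurrent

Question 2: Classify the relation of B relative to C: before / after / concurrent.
concurrent

B spans [2,6], C spans [4,7]
the intervals overlap in both directions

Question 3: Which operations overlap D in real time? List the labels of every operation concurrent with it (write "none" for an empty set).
B, C

D runs from 5 to 8; window-overlapping ops are concurrent
A [1,3]: before
B [2,6]: concurrent
C [4,7]: concurrent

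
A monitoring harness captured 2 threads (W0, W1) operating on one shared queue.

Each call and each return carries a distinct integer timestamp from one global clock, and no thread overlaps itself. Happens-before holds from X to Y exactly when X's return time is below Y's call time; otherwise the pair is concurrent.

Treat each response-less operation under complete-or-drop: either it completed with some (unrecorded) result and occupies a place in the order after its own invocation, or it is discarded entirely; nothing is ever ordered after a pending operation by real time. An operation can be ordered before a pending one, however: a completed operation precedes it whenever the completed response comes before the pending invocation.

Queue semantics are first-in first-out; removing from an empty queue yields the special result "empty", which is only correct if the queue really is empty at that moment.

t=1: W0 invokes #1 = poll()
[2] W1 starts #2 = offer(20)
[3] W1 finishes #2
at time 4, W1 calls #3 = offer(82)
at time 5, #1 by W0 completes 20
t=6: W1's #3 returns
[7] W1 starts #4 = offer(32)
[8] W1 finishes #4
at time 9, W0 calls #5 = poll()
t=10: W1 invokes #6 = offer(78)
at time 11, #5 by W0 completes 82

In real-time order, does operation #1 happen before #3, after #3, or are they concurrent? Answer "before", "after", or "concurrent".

#1 spans [1,5], #3 spans [4,6]
the intervals overlap in both directions

concurrent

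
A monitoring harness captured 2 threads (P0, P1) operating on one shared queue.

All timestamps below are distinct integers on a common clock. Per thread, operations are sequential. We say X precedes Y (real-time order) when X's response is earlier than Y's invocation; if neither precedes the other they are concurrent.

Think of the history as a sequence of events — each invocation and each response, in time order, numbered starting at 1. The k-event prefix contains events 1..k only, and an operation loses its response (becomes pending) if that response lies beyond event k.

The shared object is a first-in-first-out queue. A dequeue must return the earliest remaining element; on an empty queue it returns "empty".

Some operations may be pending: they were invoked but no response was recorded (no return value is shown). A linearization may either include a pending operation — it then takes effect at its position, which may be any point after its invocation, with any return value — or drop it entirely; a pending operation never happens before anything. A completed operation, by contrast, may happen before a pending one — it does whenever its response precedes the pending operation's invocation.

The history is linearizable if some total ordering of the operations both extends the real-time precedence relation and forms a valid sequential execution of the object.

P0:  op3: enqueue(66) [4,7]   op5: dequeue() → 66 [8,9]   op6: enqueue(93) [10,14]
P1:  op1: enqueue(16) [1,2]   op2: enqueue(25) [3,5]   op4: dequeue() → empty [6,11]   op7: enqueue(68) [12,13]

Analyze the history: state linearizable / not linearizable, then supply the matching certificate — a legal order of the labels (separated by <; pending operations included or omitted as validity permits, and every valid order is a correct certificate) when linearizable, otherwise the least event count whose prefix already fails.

through event 10 a valid linearization exists; event 11 (op4 responding at time 11) ends that
all 5 real-time-respecting orders fail — 5 completed queue operations, no legal replay
include/drop combinations of the 1 pending operation (op6) were all tried; none helps
take op1, op2, op3, op4, op5 (pending dropped): step 4 already fails, because op4 dequeue() → empty cannot occur there
take op1, op2, op3, op5, op4 (pending dropped): step 4 already fails, because op5 dequeue() → 66 cannot occur there

not linearizable — minimal violating prefix: 11 events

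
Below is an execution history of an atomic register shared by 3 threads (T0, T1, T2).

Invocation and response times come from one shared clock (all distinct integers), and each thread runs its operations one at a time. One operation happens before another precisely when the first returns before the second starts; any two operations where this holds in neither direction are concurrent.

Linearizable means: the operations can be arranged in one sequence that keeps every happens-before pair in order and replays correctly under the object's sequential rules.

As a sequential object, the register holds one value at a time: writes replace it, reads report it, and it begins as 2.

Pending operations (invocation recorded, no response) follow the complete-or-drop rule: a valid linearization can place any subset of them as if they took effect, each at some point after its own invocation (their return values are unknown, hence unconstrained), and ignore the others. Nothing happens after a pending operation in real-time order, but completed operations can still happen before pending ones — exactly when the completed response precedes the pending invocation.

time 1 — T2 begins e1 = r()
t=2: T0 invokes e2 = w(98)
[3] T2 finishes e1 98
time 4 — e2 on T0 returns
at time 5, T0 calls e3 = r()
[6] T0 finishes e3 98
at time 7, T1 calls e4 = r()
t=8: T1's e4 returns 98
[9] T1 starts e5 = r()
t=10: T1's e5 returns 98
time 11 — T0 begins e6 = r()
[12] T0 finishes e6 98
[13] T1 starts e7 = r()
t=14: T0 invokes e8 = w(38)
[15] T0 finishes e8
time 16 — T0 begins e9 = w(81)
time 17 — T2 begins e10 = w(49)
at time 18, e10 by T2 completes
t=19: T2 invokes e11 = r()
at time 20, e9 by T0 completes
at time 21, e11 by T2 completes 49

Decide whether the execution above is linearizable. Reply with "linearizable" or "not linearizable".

linearizable

a witness: e2, e1, e3, e4, e5, e6, e7, e8, e9, e10, e11
step 1: e2 w(98) — value 98
step 2: e1 r() → 98 — value 98
step 3: e3 r() → 98 — value 98
step 4: e4 r() → 98 — value 98
step 5: e5 r() → 98 — value 98
step 6: e6 r() → 98 — value 98
step 7: e7 r() (pending, included) — value 98
step 8: e8 w(38) — value 38
step 9: e9 w(81) — value 81
step 10: e10 w(49) — value 49
step 11: e11 r() → 49 — value 49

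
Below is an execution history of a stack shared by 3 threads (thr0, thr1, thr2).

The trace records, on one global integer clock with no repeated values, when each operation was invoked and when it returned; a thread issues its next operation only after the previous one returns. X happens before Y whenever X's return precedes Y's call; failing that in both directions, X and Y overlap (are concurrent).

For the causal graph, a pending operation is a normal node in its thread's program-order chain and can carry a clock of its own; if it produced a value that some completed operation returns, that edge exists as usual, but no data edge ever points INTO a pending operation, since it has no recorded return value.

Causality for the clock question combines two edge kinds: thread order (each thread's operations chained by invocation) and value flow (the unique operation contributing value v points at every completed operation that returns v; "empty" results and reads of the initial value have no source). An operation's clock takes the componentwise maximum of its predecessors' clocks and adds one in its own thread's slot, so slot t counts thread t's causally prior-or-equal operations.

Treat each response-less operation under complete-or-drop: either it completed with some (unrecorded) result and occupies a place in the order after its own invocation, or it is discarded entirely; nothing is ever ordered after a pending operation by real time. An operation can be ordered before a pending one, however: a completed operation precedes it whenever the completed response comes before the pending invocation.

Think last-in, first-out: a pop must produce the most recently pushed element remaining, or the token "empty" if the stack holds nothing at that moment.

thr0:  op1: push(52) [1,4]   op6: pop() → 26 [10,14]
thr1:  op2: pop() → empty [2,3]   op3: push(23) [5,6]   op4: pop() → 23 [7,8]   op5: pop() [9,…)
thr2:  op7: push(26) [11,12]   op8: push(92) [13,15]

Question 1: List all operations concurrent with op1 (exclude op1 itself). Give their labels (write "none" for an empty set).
Answer: op2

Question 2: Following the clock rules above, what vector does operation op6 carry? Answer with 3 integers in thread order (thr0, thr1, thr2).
Answer: (2, 0, 1)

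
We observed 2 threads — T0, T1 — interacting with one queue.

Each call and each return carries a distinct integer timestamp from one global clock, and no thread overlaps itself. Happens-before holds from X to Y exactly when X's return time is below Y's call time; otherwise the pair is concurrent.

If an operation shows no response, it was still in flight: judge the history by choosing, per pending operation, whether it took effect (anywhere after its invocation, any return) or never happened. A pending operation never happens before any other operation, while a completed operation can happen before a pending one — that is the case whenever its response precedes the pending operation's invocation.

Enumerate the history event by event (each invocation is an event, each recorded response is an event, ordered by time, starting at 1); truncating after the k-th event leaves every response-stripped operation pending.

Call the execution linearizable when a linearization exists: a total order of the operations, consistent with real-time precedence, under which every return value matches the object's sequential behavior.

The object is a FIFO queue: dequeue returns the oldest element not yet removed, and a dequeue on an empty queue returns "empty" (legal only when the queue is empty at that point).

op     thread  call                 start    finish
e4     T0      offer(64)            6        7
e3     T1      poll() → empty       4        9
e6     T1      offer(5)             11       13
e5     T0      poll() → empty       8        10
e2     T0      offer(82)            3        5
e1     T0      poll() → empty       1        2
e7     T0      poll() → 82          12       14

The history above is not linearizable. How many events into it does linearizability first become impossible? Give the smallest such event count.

one valid order for events 1..9 is e1, e3, e2, e4:
step 1: e1 poll() → empty — queue <>
step 2: e3 poll() → empty — queue <>
step 3: e2 offer(82) — queue <82>
step 4: e4 offer(64) — queue <82,64>
include event 10 — e5 responding at 10 — and every candidate order breaks
e.g. e1, e2, e3, e4, e5: illegal at step 3, since e3 poll() → empty cannot apply there
e.g. e1, e2, e4, e3, e5: illegal at step 4, since e3 poll() → empty cannot apply there

10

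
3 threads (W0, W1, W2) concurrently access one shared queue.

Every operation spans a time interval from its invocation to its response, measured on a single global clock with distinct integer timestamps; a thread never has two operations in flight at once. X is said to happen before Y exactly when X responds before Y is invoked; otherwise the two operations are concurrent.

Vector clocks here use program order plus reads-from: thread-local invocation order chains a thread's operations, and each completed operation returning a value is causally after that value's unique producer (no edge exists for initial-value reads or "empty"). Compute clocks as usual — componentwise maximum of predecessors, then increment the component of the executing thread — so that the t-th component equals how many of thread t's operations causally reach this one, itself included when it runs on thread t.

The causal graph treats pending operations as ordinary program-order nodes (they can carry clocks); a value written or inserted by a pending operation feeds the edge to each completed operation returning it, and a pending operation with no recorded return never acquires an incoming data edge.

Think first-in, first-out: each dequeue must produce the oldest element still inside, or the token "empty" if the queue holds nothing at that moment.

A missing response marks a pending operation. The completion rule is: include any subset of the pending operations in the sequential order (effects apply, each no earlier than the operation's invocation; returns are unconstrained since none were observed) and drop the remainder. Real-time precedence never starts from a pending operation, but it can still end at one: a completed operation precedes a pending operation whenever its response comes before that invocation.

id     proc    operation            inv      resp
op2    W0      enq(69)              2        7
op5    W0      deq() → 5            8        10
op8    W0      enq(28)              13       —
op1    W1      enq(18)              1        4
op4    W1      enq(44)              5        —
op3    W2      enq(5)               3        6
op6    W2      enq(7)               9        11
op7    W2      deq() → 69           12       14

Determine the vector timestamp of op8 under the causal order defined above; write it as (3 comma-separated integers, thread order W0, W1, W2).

root op op3, invoked 3: fresh clock plus W2's own tick → (0, 0, 1)
root op op1, invoked 1: fresh clock plus W1's own tick → (0, 1, 0)
root op op2, invoked 2: fresh clock plus W0's own tick → (1, 0, 0)
op6 (invocation 9): componentwise max over VC(op3)=(0, 0, 1), +1 at W2, giving (0, 0, 2)
op4 (invocation 5): componentwise max over VC(op1)=(0, 1, 0), +1 at W1, giving (0, 2, 0)
op5 (invocation 8): componentwise max over VC(op2)=(1, 0, 0), VC(op3)=(0, 0, 1), +1 at W0, giving (2, 0, 1)
op7 (invocation 12): componentwise max over VC(op2)=(1, 0, 0), VC(op6)=(0, 0, 2), +1 at W2, giving (1, 0, 3)
op8 (invocation 13): componentwise max over VC(op5)=(2, 0, 1), +1 at W0, giving (3, 0, 1)
target: VC(op8) = (3, 0, 1)

(3, 0, 1)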